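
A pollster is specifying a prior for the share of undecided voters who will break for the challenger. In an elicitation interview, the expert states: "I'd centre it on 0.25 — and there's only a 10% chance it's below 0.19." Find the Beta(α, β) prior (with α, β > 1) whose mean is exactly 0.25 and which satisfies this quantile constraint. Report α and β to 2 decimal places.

With mean 0.25 fixed, write α = 0.25s, β = 0.75s where s = α+β.
Need P(θ < 0.19) = 0.1 under Beta(0.25s, 0.75s). Normal approximation: (q−m)/√(m(1−m)/s) ≈ z_{0.1} = -1.28, so s ≈ 0.25·0.75·(-1.28)²/(0.19−0.25)² = 85.5.
At s = 85.5: P(θ<0.19) ≈ 0.094. Adjusting to match 0.1 gives s ≈ 81.11.
So α = 0.25·81.11 ≈ 20.28, β = 0.75·81.11 ≈ 60.83.

α ≈ 20.28, β ≈ 60.83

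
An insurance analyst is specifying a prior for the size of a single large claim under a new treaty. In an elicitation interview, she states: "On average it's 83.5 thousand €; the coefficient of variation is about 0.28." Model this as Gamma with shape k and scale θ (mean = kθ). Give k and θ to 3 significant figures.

k ≈ 12.8, θ ≈ 6.55

For Gamma(k, scale θ): mean = kθ, variance = kθ², so CV = 1/√k.
CV = 0.28, hence k = 1/CV² = 12.8.
Then θ = mean/k = 83.5/12.8 = 6.55.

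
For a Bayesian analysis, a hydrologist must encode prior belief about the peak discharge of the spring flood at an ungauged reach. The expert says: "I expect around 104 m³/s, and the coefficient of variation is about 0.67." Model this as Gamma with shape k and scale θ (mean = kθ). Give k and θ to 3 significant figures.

k ≈ 2.23, θ ≈ 46.7

For Gamma(k, scale θ): mean = kθ, variance = kθ², so CV = 1/√k.
CV = 0.67, hence k = 1/CV² = 2.23.
Then θ = mean/k = 104/2.23 = 46.7.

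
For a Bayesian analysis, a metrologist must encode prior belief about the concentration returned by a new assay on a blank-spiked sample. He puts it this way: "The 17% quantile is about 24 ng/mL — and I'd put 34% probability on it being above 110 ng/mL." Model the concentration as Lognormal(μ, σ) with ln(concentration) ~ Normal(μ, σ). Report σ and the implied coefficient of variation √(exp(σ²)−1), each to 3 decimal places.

σ ≈ 1.114, CV ≈ 1.568

If T ~ Lognormal(μ,σ) then ln T ~ Normal(μ,σ), so the p-quantile of ln T is μ + z_p·σ.
ln(24) = 3.178 and ln(110) = 4.7; z_{0.17} = -0.9542, z_{0.66} = 0.4125.
σ = (4.7 − 3.178)/(0.4125 − (-0.9542)) = 1.114.
μ = 3.178 − (-0.9542)·1.114 = 4.241.
CV = √(exp(σ²)−1) = √(exp(1.2410)−1) = 1.568.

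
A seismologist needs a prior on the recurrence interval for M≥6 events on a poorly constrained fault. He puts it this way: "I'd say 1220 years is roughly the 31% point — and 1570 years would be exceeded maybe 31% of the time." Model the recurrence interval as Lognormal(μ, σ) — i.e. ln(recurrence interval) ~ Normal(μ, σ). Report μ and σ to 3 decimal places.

μ ≈ 7.233, σ ≈ 0.254

If T ~ Lognormal(μ,σ) then ln T ~ Normal(μ,σ), so the p-quantile of ln T is μ + z_p·σ.
ln(1220) = 7.107 and ln(1570) = 7.359; z_{0.31} = -0.4959, z_{0.69} = 0.4959.
σ = (7.359 − 7.107)/(0.4959 − (-0.4959)) = 0.254.
μ = 7.107 − (-0.4959)·0.254 = 7.233.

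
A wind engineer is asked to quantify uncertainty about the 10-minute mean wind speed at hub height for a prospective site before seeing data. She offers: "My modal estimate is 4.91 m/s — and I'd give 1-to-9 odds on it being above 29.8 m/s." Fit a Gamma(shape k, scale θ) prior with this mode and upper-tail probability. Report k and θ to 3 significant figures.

Gamma(k,θ) with k>1 has mode (k−1)θ, so θ = 4.91/(k−1).
Need P(X < 29.8) = 0.9 with θ tied to k this way. Start at k = 2, θ = 4.91: P(X<29.8) ≈ 0.984.
Too high — lower k to spread out. Iterating converges to k ≈ 1.52.
Then θ = 4.91/(1.52−1) ≈ 9.44.

k ≈ 1.52, θ ≈ 9.44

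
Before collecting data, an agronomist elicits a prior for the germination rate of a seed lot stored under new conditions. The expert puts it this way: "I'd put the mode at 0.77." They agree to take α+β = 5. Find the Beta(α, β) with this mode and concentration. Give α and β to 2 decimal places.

α = 3.31, β = 1.69

For α,β > 1 the Beta mode is (α−1)/(α+β−2). With α+β = 5, the mode is (α−1)/3.
Set (α−1)/3 = 0.77 → α = 1 + 0.77·3 = 3.31.
β = 5 − α = 1.69.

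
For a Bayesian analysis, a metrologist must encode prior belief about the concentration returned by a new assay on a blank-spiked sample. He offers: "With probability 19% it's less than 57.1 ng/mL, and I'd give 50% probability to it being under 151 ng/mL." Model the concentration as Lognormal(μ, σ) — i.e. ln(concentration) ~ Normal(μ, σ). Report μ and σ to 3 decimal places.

μ ≈ 5.017, σ ≈ 1.108

If T ~ Lognormal(μ,σ) then ln T ~ Normal(μ,σ), so the p-quantile of ln T is μ + z_p·σ.
ln(57.1) = 4.045 and ln(151) = 5.017; z_{0.19} = -0.8779, z_{0.5} = 0.
σ = (5.017 − 4.045)/(0 − (-0.8779)) = 1.108.
μ = 4.045 − (-0.8779)·1.108 = 5.017.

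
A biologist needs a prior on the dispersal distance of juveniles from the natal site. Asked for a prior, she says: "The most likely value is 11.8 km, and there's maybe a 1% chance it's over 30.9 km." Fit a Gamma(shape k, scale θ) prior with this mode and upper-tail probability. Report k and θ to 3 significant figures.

k ≈ 6.01, θ ≈ 2.35

Gamma(k,θ) with k>1 has mode (k−1)θ, so θ = 11.8/(k−1).
Need P(X < 30.9) = 0.99 with θ tied to k this way. Start at k = 2, θ = 11.8: P(X<30.9) ≈ 0.736.
Too low — raise k to concentrate. Iterating converges to k ≈ 6.01.
Then θ = 11.8/(6.01−1) ≈ 2.35.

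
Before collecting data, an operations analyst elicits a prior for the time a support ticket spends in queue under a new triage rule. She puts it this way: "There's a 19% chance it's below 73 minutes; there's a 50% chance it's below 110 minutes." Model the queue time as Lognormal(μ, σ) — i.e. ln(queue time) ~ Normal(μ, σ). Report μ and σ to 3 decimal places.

μ ≈ 4.700, σ ≈ 0.467

If T ~ Lognormal(μ,σ) then ln T ~ Normal(μ,σ), so the p-quantile of ln T is μ + z_p·σ.
ln(73) = 4.29 and ln(110) = 4.7; z_{0.19} = -0.8779, z_{0.5} = 0.
σ = (4.7 − 4.29)/(0 − (-0.8779)) = 0.467.
μ = 4.29 − (-0.8779)·0.467 = 4.700.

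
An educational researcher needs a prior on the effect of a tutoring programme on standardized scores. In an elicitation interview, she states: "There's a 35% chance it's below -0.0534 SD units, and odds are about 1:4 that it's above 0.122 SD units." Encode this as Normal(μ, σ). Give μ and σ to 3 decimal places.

μ = 0.002, σ = 0.143

The p-quantile of Normal(μ,σ) is μ + z_p·σ, with z_{0.35} = -0.3853 and z_{0.8} = 0.8416.
Eliminate σ: μ = (z₂·x₁ − z₁·x₂)/(z₂ − z₁) = (0.8416·-0.0534 − (-0.3853)·0.122)/1.227 = 0.002.
Then σ = (x₂ − x₁)/(z₂ − z₁) = (0.122 − -0.0534)/1.227 = 0.143.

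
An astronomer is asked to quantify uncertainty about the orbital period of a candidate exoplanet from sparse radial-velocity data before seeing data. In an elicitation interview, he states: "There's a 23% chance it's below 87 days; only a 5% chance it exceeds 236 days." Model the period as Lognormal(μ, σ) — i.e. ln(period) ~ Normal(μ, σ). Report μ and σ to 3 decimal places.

μ ≈ 4.775, σ ≈ 0.419

If T ~ Lognormal(μ,σ) then ln T ~ Normal(μ,σ), so the p-quantile of ln T is μ + z_p·σ.
ln(87) = 4.466 and ln(236) = 5.464; z_{0.23} = -0.7388, z_{0.95} = 1.645.
σ = (5.464 − 4.466)/(1.645 − (-0.7388)) = 0.419.
μ = 4.466 − (-0.7388)·0.419 = 4.775.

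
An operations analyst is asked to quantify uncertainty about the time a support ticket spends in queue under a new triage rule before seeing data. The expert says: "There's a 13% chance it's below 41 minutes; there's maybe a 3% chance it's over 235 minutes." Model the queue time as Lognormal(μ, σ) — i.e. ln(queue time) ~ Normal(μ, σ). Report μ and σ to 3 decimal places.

μ ≈ 4.368, σ ≈ 0.581

If T ~ Lognormal(μ,σ) then ln T ~ Normal(μ,σ), so the p-quantile of ln T is μ + z_p·σ.
ln(41) = 3.714 and ln(235) = 5.46; z_{0.13} = -1.126, z_{0.97} = 1.881.
σ = (5.46 − 3.714)/(1.881 − (-1.126)) = 0.581.
μ = 3.714 − (-1.126)·0.581 = 4.368.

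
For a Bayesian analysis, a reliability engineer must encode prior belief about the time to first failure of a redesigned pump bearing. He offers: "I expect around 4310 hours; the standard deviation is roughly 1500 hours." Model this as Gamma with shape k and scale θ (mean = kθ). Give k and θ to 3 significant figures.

k ≈ 8.26, θ ≈ 522

For Gamma(k, scale θ): mean = kθ, variance = kθ², so CV = 1/√k.
CV = SD/mean = 1500/4310 = 0.348, hence k = 1/CV² = 8.26.
Then θ = mean/k = 4310/8.26 = 522.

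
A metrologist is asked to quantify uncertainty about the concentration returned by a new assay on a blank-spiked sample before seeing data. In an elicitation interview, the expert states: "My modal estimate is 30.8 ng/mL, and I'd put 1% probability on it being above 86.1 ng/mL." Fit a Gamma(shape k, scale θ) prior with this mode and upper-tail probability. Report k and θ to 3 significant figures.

k ≈ 5.33, θ ≈ 7.11

Gamma(k,θ) with k>1 has mode (k−1)θ, so θ = 30.8/(k−1).
Need P(X < 86.1) = 0.99 with θ tied to k this way. Start at k = 2, θ = 30.8: P(X<86.1) ≈ 0.768.
Too low — raise k to concentrate. Iterating converges to k ≈ 5.33.
Then θ = 30.8/(5.33−1) ≈ 7.11.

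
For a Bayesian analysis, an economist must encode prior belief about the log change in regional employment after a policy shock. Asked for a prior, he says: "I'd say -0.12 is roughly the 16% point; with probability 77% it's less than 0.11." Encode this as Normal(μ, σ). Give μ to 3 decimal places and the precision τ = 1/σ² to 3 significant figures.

The p-quantile of Normal(μ,σ) is μ + z_p·σ, with z_{0.16} = -0.9945 and z_{0.77} = 0.7388.
Eliminate σ: μ = (z₂·x₁ − z₁·x₂)/(z₂ − z₁) = (0.7388·-0.12 − (-0.9945)·0.11)/1.733 = 0.012.
Then σ = (x₂ − x₁)/(z₂ − z₁) = (0.11 − -0.12)/1.733 = 0.133.
Precision τ = 1/σ² = 1/0.1327² = 56.8.

μ = 0.012, τ = 56.8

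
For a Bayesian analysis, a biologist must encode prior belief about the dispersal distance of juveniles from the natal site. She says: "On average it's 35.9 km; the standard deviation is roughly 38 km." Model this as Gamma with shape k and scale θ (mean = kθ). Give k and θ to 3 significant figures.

k ≈ 0.893, θ ≈ 40.2

For Gamma(k, scale θ): mean = kθ, variance = kθ², so CV = 1/√k.
CV = SD/mean = 38/35.9 = 1.058, hence k = 1/CV² = 0.893.
Then θ = mean/k = 35.9/0.893 = 40.2.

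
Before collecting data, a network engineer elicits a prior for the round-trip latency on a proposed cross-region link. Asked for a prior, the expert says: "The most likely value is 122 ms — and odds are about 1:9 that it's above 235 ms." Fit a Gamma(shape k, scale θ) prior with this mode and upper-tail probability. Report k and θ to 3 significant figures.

Gamma(k,θ) with k>1 has mode (k−1)θ, so θ = 122/(k−1).
Need P(X < 235) = 0.9 with θ tied to k this way. Start at k = 2, θ = 122: P(X<235) ≈ 0.574.
Too low — raise k to concentrate. Iterating converges to k ≈ 5.45.
Then θ = 122/(5.45−1) ≈ 27.4.

k ≈ 5.45, θ ≈ 27.4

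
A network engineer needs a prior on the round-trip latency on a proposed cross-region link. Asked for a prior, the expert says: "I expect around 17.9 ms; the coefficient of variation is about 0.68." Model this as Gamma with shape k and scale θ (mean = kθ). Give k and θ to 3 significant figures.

For Gamma(k, scale θ): mean = kθ, variance = kθ², so CV = 1/√k.
CV = 0.68, hence k = 1/CV² = 2.16.
Then θ = mean/k = 17.9/2.16 = 8.28.

k ≈ 2.16, θ ≈ 8.28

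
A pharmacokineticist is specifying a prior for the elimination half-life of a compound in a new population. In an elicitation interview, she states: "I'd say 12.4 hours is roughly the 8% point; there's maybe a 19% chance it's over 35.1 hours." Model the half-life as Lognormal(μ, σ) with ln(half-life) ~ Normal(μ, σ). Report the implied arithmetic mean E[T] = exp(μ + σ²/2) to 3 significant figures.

E[T] ≈ 26.1 hours

If T ~ Lognormal(μ,σ) then ln T ~ Normal(μ,σ), so the p-quantile of ln T is μ + z_p·σ.
ln(12.4) = 2.518 and ln(35.1) = 3.558; z_{0.08} = -1.405, z_{0.81} = 0.8779.
σ = (3.558 − 2.518)/(0.8779 − (-1.405)) = 0.456.
μ = 2.518 − (-1.405)·0.456 = 3.158.
E[T] = exp(μ + σ²/2) = exp(3.158 + 0.1039) = 26.1 hours.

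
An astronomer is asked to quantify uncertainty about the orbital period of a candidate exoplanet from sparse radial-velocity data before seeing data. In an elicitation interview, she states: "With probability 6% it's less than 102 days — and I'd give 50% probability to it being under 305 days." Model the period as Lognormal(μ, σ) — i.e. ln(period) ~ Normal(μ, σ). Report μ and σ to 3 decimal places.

If T ~ Lognormal(μ,σ) then ln T ~ Normal(μ,σ), so the p-quantile of ln T is μ + z_p·σ.
ln(102) = 4.625 and ln(305) = 5.72; z_{0.06} = -1.555, z_{0.5} = 0.
σ = (5.72 − 4.625)/(0 − (-1.555)) = 0.705.
μ = 4.625 − (-1.555)·0.705 = 5.720.

μ ≈ 5.720, σ ≈ 0.705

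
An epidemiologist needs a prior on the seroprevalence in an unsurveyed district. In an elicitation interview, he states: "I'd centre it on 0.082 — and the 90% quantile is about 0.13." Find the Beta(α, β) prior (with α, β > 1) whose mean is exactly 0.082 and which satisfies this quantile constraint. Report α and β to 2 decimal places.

With mean 0.082 fixed, write α = 0.082s, β = 0.918s where s = α+β.
Need P(θ < 0.13) = 0.9 under Beta(0.082s, 0.918s). Normal approximation: (q−m)/√(m(1−m)/s) ≈ z_{0.9} = 1.28, so s ≈ 0.082·0.918·(1.28)²/(0.13−0.082)² = 53.7.
At s = 53.7: P(θ<0.13) ≈ 0.893. Adjusting to match 0.9 gives s ≈ 58.21.
So α = 0.082·58.21 ≈ 4.77, β = 0.918·58.21 ≈ 53.43.

α ≈ 4.77, β ≈ 53.43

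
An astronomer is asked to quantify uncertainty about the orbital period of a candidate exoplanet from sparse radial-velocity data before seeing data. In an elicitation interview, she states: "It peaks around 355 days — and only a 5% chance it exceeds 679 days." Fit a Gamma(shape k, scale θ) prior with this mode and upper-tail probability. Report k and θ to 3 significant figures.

Gamma(k,θ) with k>1 has mode (k−1)θ, so θ = 355/(k−1).
Need P(X < 679) = 0.95 with θ tied to k this way. Start at k = 2, θ = 355: P(X<679) ≈ 0.570.
Too low — raise k to concentrate. Iterating converges to k ≈ 7.61.
Then θ = 355/(7.61−1) ≈ 53.7.

k ≈ 7.61, θ ≈ 53.7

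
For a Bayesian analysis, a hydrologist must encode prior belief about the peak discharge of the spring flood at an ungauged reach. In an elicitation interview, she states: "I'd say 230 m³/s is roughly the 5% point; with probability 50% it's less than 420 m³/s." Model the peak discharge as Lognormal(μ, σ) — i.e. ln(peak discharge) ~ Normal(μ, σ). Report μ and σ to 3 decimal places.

μ ≈ 6.040, σ ≈ 0.366

If T ~ Lognormal(μ,σ) then ln T ~ Normal(μ,σ), so the p-quantile of ln T is μ + z_p·σ.
ln(230) = 5.438 and ln(420) = 6.04; z_{0.05} = -1.645, z_{0.5} = 0.
σ = (6.04 − 5.438)/(0 − (-1.645)) = 0.366.
μ = 5.438 − (-1.645)·0.366 = 6.040.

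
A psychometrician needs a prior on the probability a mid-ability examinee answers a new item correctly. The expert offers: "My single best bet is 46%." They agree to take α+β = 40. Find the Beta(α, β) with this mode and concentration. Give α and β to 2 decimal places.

α = 18.48, β = 21.52

For α,β > 1 the Beta mode is (α−1)/(α+β−2). With α+β = 40, the mode is (α−1)/38.
Set (α−1)/38 = 0.46 → α = 1 + 0.46·38 = 18.48.
β = 40 − α = 21.52.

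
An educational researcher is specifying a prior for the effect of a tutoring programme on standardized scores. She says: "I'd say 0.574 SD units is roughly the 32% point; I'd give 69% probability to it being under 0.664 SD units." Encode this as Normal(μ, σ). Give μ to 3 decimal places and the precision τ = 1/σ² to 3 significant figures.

For Normal(μ,σ), the p-quantile is μ + z_p·σ. Here z_{0.32} = -0.4677, z_{0.69} = 0.4959.
So 0.574 = μ − 0.4677σ and 0.664 = μ + 0.4959σ.
Subtracting: σ = (0.664 − 0.574)/(0.4959 − (-0.4677)) = 0.093.
Then μ = 0.574 − (-0.4677)·0.093 = 0.618.
Precision τ = 1/σ² = 1/0.0934² = 115.

μ = 0.618, τ = 115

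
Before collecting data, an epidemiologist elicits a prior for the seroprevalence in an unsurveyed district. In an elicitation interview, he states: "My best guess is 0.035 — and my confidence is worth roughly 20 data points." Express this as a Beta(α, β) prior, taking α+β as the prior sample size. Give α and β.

α = 0.7, β = 19.3

Under the effective-sample-size interpretation, Beta(α, β) has prior mean α/(α+β) and prior sample size α+β.
So α+β = 20 and α/(α+β) = 0.035, giving α = 0.035·20 = 0.7 and β = 20 − 0.7 = 19.3.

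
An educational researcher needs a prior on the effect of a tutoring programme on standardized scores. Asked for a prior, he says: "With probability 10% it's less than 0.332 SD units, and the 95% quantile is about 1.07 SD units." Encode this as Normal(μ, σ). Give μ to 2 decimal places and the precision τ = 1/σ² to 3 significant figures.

μ = 0.66, τ = 15.7

For Normal(μ,σ), the p-quantile is μ + z_p·σ. Here z_{0.1} = -1.282, z_{0.95} = 1.645.
So 0.332 = μ − 1.282σ and 1.07 = μ + 1.645σ.
Subtracting: σ = (1.07 − 0.332)/(1.645 − (-1.282)) = 0.25.
Then μ = 0.332 − (-1.282)·0.25 = 0.66.
Precision τ = 1/σ² = 1/0.2522² = 15.7.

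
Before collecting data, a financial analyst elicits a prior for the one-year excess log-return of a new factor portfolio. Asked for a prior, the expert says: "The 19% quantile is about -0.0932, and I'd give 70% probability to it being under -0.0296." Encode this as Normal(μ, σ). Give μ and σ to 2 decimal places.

The p-quantile of Normal(μ,σ) is μ + z_p·σ, with z_{0.19} = -0.8779 and z_{0.7} = 0.5244.
Eliminate σ: μ = (z₂·x₁ − z₁·x₂)/(z₂ − z₁) = (0.5244·-0.0932 − (-0.8779)·-0.0296)/1.402 = -0.05.
Then σ = (x₂ − x₁)/(z₂ − z₁) = (-0.0296 − -0.0932)/1.402 = 0.05.

μ = -0.05, σ = 0.05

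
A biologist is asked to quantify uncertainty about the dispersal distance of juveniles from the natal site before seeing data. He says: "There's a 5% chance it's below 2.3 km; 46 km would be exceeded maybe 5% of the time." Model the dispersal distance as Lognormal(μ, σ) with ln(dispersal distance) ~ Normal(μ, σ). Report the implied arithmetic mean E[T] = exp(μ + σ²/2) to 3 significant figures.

If T ~ Lognormal(μ,σ) then ln T ~ Normal(μ,σ), so the p-quantile of ln T is μ + z_p·σ.
ln(2.3) = 0.8329 and ln(46) = 3.829; z_{0.05} = -1.645, z_{0.95} = 1.645.
σ = (3.829 − 0.8329)/(1.645 − (-1.645)) = 0.911.
μ = 0.8329 − (-1.645)·0.911 = 2.331.
E[T] = exp(μ + σ²/2) = exp(2.331 + 0.4146) = 15.6 km.

E[T] ≈ 15.6 km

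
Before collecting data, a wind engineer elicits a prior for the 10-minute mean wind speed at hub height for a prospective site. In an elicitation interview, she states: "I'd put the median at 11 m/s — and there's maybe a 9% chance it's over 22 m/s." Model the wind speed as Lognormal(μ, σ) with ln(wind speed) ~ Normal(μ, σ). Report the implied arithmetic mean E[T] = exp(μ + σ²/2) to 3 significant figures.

E[T] ≈ 12.6 m/s

If T ~ Lognormal(μ,σ) then ln T ~ Normal(μ,σ), so the p-quantile of ln T is μ + z_p·σ.
ln(11) = 2.398 and ln(22) = 3.091; z_{0.5} = 0, z_{0.91} = 1.341.
σ = (3.091 − 2.398)/(1.341 − (0)) = 0.517.
μ = 2.398 − (0)·0.517 = 2.398.
E[T] = exp(μ + σ²/2) = exp(2.398 + 0.1336) = 12.6 m/s.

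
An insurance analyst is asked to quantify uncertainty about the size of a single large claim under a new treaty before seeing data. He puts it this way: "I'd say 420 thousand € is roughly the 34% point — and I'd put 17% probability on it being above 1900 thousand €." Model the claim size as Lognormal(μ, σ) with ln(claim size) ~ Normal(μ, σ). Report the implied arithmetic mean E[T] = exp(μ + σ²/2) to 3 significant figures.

E[T] ≈ 1220 thousand €

If T ~ Lognormal(μ,σ) then ln T ~ Normal(μ,σ), so the p-quantile of ln T is μ + z_p·σ.
ln(420) = 6.04 and ln(1900) = 7.55; z_{0.34} = -0.4125, z_{0.83} = 0.9542.
σ = (7.55 − 6.04)/(0.9542 − (-0.4125)) = 1.104.
μ = 6.04 − (-0.4125)·1.104 = 6.496.
E[T] = exp(μ + σ²/2) = exp(6.496 + 0.6099) = 1220 thousand €.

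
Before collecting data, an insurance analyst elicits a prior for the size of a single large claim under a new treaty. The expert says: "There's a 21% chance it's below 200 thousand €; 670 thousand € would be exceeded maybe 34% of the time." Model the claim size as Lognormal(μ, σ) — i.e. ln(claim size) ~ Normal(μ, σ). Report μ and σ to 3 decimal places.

μ ≈ 6.098, σ ≈ 0.992

If T ~ Lognormal(μ,σ) then ln T ~ Normal(μ,σ), so the p-quantile of ln T is μ + z_p·σ.
ln(200) = 5.298 and ln(670) = 6.507; z_{0.21} = -0.8064, z_{0.66} = 0.4125.
σ = (6.507 − 5.298)/(0.4125 − (-0.8064)) = 0.992.
μ = 5.298 − (-0.8064)·0.992 = 6.098.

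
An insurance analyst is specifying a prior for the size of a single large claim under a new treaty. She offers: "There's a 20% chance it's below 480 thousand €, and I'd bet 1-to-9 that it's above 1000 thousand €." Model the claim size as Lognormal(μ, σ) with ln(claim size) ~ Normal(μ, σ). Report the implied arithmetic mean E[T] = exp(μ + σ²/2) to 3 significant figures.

E[T] ≈ 682 thousand €

If T ~ Lognormal(μ,σ) then ln T ~ Normal(μ,σ), so the p-quantile of ln T is μ + z_p·σ.
ln(480) = 6.174 and ln(1000) = 6.908; z_{0.2} = -0.8416, z_{0.9} = 1.282.
σ = (6.908 − 6.174)/(1.282 − (-0.8416)) = 0.346.
μ = 6.174 − (-0.8416)·0.346 = 6.465.
E[T] = exp(μ + σ²/2) = exp(6.465 + 0.0598) = 682 thousand €.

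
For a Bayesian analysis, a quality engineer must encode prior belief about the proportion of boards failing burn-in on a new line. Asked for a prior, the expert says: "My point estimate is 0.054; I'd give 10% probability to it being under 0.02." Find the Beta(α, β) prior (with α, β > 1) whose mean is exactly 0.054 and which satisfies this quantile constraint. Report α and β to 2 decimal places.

α ≈ 2.92, β ≈ 51.11

With mean 0.054 fixed, write α = 0.054s, β = 0.946s where s = α+β.
Need P(θ < 0.02) = 0.1 under Beta(0.054s, 0.946s). Normal approximation: (q−m)/√(m(1−m)/s) ≈ z_{0.1} = -1.28, so s ≈ 0.054·0.946·(-1.28)²/(0.02−0.054)² = 72.6.
At s = 72.6: P(θ<0.02) ≈ 0.061. Adjusting to match 0.1 gives s ≈ 54.03.
So α = 0.054·54.03 ≈ 2.92, β = 0.946·54.03 ≈ 51.11.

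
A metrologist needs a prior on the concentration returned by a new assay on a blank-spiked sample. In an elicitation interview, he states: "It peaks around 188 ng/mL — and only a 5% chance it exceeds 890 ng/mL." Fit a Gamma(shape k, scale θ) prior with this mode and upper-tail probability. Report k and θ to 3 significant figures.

k ≈ 2, θ ≈ 187

Gamma(k,θ) with k>1 has mode (k−1)θ, so θ = 188/(k−1).
Need P(X < 890) = 0.95 with θ tied to k this way. Start at k = 2, θ = 188: P(X<890) ≈ 0.950.
Too low — raise k to concentrate. Iterating converges to k ≈ 2.
Then θ = 188/(2−1) ≈ 187.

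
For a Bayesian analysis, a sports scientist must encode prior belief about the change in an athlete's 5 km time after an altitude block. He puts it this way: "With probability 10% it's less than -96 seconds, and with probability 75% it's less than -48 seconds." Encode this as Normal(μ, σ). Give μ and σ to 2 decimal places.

μ = -64.55, σ = 24.54

For Normal(μ,σ), the p-quantile is μ + z_p·σ. Here z_{0.1} = -1.282, z_{0.75} = 0.6745.
So -96 = μ − 1.282σ and -48 = μ + 0.6745σ.
Subtracting: σ = (-48 − -96)/(0.6745 − (-1.282)) = 24.54.
Then μ = -96 − (-1.282)·24.54 = -64.55.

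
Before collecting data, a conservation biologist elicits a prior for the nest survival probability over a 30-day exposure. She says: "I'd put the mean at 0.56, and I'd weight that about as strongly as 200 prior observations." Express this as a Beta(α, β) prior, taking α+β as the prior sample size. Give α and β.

α = 112, β = 88

Under the effective-sample-size interpretation, Beta(α, β) has prior mean α/(α+β) and prior sample size α+β.
So α+β = 200 and α/(α+β) = 0.56, giving α = 0.56·200 = 112 and β = 200 − 112 = 88.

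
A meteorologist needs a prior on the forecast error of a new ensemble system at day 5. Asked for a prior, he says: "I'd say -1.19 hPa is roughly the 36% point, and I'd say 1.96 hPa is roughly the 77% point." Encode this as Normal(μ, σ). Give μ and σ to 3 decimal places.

μ = -0.161, σ = 2.871

The p-quantile of Normal(μ,σ) is μ + z_p·σ, with z_{0.36} = -0.3585 and z_{0.77} = 0.7388.
Eliminate σ: μ = (z₂·x₁ − z₁·x₂)/(z₂ − z₁) = (0.7388·-1.19 − (-0.3585)·1.96)/1.097 = -0.161.
Then σ = (x₂ − x₁)/(z₂ − z₁) = (1.96 − -1.19)/1.097 = 2.871.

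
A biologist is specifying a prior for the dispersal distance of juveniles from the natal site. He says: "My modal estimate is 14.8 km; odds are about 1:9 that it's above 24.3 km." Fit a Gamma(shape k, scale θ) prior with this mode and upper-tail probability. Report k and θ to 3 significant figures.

k ≈ 8.67, θ ≈ 1.93

Gamma(k,θ) with k>1 has mode (k−1)θ, so θ = 14.8/(k−1).
Need P(X < 24.3) = 0.9 with θ tied to k this way. Start at k = 2, θ = 14.8: P(X<24.3) ≈ 0.488.
Too low — raise k to concentrate. Iterating converges to k ≈ 8.67.
Then θ = 14.8/(8.67−1) ≈ 1.93.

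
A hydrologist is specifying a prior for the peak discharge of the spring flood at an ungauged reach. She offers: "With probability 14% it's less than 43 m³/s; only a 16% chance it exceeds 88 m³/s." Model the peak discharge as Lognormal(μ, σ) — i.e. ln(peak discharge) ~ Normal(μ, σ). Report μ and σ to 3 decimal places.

If T ~ Lognormal(μ,σ) then ln T ~ Normal(μ,σ), so the p-quantile of ln T is μ + z_p·σ.
ln(43) = 3.761 and ln(88) = 4.477; z_{0.14} = -1.08, z_{0.84} = 0.9945.
σ = (4.477 − 3.761)/(0.9945 − (-1.08)) = 0.345.
μ = 3.761 − (-1.08)·0.345 = 4.134.

μ ≈ 4.134, σ ≈ 0.345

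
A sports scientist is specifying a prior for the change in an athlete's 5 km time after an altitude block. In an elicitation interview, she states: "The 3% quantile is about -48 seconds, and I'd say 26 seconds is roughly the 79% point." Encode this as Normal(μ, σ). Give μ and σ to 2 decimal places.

μ = 3.79, σ = 27.54

The p-quantile of Normal(μ,σ) is μ + z_p·σ, with z_{0.03} = -1.881 and z_{0.79} = 0.8064.
Eliminate σ: μ = (z₂·x₁ − z₁·x₂)/(z₂ − z₁) = (0.8064·-48 − (-1.881)·26)/2.687 = 3.79.
Then σ = (x₂ − x₁)/(z₂ − z₁) = (26 − -48)/2.687 = 27.54.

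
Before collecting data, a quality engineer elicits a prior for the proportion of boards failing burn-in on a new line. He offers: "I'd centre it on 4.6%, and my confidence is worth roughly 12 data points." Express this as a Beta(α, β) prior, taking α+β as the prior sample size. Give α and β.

Under the effective-sample-size interpretation, Beta(α, β) has prior mean α/(α+β) and prior sample size α+β.
So α+β = 12 and α/(α+β) = 0.046, giving α = 0.046·12 = 0.552 and β = 12 − 0.552 = 11.448.

α = 0.552, β = 11.448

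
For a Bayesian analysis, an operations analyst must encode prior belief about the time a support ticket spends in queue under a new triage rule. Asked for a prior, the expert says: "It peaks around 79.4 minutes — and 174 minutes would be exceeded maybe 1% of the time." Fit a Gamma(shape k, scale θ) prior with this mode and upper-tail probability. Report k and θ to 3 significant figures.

Gamma(k,θ) with k>1 has mode (k−1)θ, so θ = 79.4/(k−1).
Need P(X < 174) = 0.99 with θ tied to k this way. Start at k = 2, θ = 79.4: P(X<174) ≈ 0.643.
Too low — raise k to concentrate. Iterating converges to k ≈ 8.84.
Then θ = 79.4/(8.84−1) ≈ 10.1.

k ≈ 8.84, θ ≈ 10.1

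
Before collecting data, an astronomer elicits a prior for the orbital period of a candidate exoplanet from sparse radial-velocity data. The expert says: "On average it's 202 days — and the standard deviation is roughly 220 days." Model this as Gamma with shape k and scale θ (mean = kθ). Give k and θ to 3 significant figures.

For Gamma(k, scale θ): mean = kθ, variance = kθ², so CV = 1/√k.
CV = SD/mean = 220/202 = 1.089, hence k = 1/CV² = 0.843.
Then θ = mean/k = 202/0.843 = 240.

k ≈ 0.843, θ ≈ 240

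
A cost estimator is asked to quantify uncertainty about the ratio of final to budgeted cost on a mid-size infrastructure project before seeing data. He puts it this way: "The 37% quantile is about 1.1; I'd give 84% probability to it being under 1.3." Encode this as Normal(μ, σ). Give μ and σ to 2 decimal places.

The p-quantile of Normal(μ,σ) is μ + z_p·σ, with z_{0.37} = -0.3319 and z_{0.84} = 0.9945.
Eliminate σ: μ = (z₂·x₁ − z₁·x₂)/(z₂ − z₁) = (0.9945·1.1 − (-0.3319)·1.3)/1.326 = 1.15.
Then σ = (x₂ − x₁)/(z₂ − z₁) = (1.3 − 1.1)/1.326 = 0.15.

μ = 1.15, σ = 0.15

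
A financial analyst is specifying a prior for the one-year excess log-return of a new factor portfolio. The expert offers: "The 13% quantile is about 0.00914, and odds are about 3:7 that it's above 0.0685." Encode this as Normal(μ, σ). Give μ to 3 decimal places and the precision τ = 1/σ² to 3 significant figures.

For Normal(μ,σ), the p-quantile is μ + z_p·σ. Here z_{0.13} = -1.126, z_{0.7} = 0.5244.
So 0.00914 = μ − 1.126σ and 0.0685 = μ + 0.5244σ.
Subtracting: σ = (0.0685 − 0.00914)/(0.5244 − (-1.126)) = 0.036.
Then μ = 0.00914 − (-1.126)·0.036 = 0.050.
Precision τ = 1/σ² = 1/0.03596² = 773.

μ = 0.050, τ = 773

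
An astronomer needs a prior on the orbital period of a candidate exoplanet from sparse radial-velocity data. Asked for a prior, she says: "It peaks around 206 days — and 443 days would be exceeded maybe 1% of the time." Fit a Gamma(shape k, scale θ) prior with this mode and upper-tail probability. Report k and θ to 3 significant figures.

Gamma(k,θ) with k>1 has mode (k−1)θ, so θ = 206/(k−1).
Need P(X < 443) = 0.99 with θ tied to k this way. Start at k = 2, θ = 206: P(X<443) ≈ 0.633.
Too low — raise k to concentrate. Iterating converges to k ≈ 9.26.
Then θ = 206/(9.26−1) ≈ 24.9.

k ≈ 9.26, θ ≈ 24.9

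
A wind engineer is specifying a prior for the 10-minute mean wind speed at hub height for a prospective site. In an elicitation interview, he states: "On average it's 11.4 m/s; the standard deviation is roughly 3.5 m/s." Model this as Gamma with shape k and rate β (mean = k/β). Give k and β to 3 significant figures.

For Gamma(k, rate β): mean = k/β, variance = k/β², so CV = 1/√k.
CV = SD/mean = 3.5/11.4 = 0.307, hence k = 1/CV² = 10.6.
Then β = k/mean = 10.6/11.4 = 0.931.

k ≈ 10.6, β ≈ 0.931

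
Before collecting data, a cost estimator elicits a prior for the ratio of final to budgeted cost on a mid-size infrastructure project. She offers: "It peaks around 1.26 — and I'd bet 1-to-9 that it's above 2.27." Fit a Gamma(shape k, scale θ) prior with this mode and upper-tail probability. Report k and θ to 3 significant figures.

k ≈ 6.49, θ ≈ 0.229

Gamma(k,θ) with k>1 has mode (k−1)θ, so θ = 1.26/(k−1).
Need P(X < 2.27) = 0.9 with θ tied to k this way. Start at k = 2, θ = 1.26: P(X<2.27) ≈ 0.538.
Too low — raise k to concentrate. Iterating converges to k ≈ 6.49.
Then θ = 1.26/(6.49−1) ≈ 0.229.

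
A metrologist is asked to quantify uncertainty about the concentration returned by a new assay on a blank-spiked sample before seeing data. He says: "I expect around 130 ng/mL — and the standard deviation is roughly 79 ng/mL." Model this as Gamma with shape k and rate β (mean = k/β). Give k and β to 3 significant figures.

k ≈ 2.71, β ≈ 0.0208

For Gamma(k, rate β): mean = k/β, variance = k/β², so CV = 1/√k.
CV = SD/mean = 79/130 = 0.6077, hence k = 1/CV² = 2.71.
Then β = k/mean = 2.71/130 = 0.0208.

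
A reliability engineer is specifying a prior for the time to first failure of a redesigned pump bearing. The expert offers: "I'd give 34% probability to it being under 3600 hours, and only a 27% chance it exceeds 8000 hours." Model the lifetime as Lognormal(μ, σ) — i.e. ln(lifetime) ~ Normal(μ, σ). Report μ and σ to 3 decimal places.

μ ≈ 8.510, σ ≈ 0.779

If T ~ Lognormal(μ,σ) then ln T ~ Normal(μ,σ), so the p-quantile of ln T is μ + z_p·σ.
ln(3600) = 8.189 and ln(8000) = 8.987; z_{0.34} = -0.4125, z_{0.73} = 0.6128.
σ = (8.987 − 8.189)/(0.6128 − (-0.4125)) = 0.779.
μ = 8.189 − (-0.4125)·0.779 = 8.510.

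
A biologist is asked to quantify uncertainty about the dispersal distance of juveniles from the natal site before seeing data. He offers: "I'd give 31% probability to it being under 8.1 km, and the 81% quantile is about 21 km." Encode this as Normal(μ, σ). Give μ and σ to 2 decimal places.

μ = 12.76, σ = 9.39

For Normal(μ,σ), the p-quantile is μ + z_p·σ. Here z_{0.31} = -0.4959, z_{0.81} = 0.8779.
So 8.1 = μ − 0.4959σ and 21 = μ + 0.8779σ.
Subtracting: σ = (21 − 8.1)/(0.8779 − (-0.4959)) = 9.39.
Then μ = 8.1 − (-0.4959)·9.39 = 12.76.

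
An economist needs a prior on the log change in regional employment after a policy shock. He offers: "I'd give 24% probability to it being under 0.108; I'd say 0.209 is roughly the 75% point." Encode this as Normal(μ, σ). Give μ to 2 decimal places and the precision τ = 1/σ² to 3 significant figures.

μ = 0.16, τ = 187

The p-quantile of Normal(μ,σ) is μ + z_p·σ, with z_{0.24} = -0.7063 and z_{0.75} = 0.6745.
Eliminate σ: μ = (z₂·x₁ − z₁·x₂)/(z₂ − z₁) = (0.6745·0.108 − (-0.7063)·0.209)/1.381 = 0.16.
Then σ = (x₂ − x₁)/(z₂ − z₁) = (0.209 − 0.108)/1.381 = 0.07.
Precision τ = 1/σ² = 1/0.07315² = 187.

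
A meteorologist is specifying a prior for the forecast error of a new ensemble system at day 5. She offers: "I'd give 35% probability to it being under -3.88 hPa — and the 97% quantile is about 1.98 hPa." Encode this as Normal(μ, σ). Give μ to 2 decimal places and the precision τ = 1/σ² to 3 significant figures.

μ = -2.88, τ = 0.15

For Normal(μ,σ), the p-quantile is μ + z_p·σ. Here z_{0.35} = -0.3853, z_{0.97} = 1.881.
So -3.88 = μ − 0.3853σ and 1.98 = μ + 1.881σ.
Subtracting: σ = (1.98 − -3.88)/(1.881 − (-0.3853)) = 2.59.
Then μ = -3.88 − (-0.3853)·2.59 = -2.88.
Precision τ = 1/σ² = 1/2.586² = 0.15.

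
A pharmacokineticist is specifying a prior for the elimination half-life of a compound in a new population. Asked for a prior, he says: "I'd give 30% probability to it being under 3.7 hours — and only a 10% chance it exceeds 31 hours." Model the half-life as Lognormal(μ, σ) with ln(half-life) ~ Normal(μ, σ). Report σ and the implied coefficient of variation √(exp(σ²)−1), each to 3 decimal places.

σ ≈ 1.177, CV ≈ 1.731

If T ~ Lognormal(μ,σ) then ln T ~ Normal(μ,σ), so the p-quantile of ln T is μ + z_p·σ.
ln(3.7) = 1.308 and ln(31) = 3.434; z_{0.3} = -0.5244, z_{0.9} = 1.282.
σ = (3.434 − 1.308)/(1.282 − (-0.5244)) = 1.177.
μ = 1.308 − (-0.5244)·1.177 = 1.926.
CV = √(exp(σ²)−1) = √(exp(1.3854)−1) = 1.731.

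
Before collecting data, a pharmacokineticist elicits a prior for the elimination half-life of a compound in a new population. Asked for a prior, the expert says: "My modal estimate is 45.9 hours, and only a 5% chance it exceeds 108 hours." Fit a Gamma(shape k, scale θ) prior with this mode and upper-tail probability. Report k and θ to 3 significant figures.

k ≈ 4.73, θ ≈ 12.3

Gamma(k,θ) with k>1 has mode (k−1)θ, so θ = 45.9/(k−1).
Need P(X < 108) = 0.95 with θ tied to k this way. Start at k = 2, θ = 45.9: P(X<108) ≈ 0.681.
Too low — raise k to concentrate. Iterating converges to k ≈ 4.73.
Then θ = 45.9/(4.73−1) ≈ 12.3.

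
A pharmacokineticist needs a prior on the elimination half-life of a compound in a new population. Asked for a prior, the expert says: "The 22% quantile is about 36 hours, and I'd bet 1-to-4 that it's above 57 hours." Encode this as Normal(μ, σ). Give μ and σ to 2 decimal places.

μ = 46.05, σ = 13.01

For Normal(μ,σ), the p-quantile is μ + z_p·σ. Here z_{0.22} = -0.7722, z_{0.8} = 0.8416.
So 36 = μ − 0.7722σ and 57 = μ + 0.8416σ.
Subtracting: σ = (57 − 36)/(0.8416 − (-0.7722)) = 13.01.
Then μ = 36 − (-0.7722)·13.01 = 46.05.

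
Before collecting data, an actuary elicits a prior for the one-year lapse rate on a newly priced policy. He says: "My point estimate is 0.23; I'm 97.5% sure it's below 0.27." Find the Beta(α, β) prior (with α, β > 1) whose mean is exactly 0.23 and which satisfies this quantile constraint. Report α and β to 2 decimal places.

α ≈ 103.22, β ≈ 345.57

With mean 0.23 fixed, write α = 0.23s, β = 0.77s where s = α+β.
Need P(θ < 0.27) = 0.975 under Beta(0.23s, 0.77s). Normal approximation: (q−m)/√(m(1−m)/s) ≈ z_{0.975} = 1.96, so s ≈ 0.23·0.77·(1.96)²/(0.27−0.23)² = 425.2.
At s = 425.2: P(θ<0.27) ≈ 0.972. Adjusting to match 0.975 gives s ≈ 448.79.
So α = 0.23·448.79 ≈ 103.22, β = 0.77·448.79 ≈ 345.57.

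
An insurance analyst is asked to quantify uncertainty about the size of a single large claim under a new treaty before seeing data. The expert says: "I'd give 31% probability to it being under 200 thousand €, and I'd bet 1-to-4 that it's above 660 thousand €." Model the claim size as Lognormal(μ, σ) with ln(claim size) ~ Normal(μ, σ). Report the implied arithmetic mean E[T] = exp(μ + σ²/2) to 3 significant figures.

E[T] ≈ 464 thousand €

If T ~ Lognormal(μ,σ) then ln T ~ Normal(μ,σ), so the p-quantile of ln T is μ + z_p·σ.
ln(200) = 5.298 and ln(660) = 6.492; z_{0.31} = -0.4959, z_{0.8} = 0.8416.
σ = (6.492 − 5.298)/(0.8416 − (-0.4959)) = 0.893.
μ = 5.298 − (-0.4959)·0.893 = 5.741.
E[T] = exp(μ + σ²/2) = exp(5.741 + 0.3984) = 464 thousand €.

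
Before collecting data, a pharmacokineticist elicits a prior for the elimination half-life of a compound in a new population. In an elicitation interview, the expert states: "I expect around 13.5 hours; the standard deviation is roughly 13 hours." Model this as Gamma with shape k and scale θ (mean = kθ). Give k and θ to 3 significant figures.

For Gamma(k, scale θ): mean = kθ, variance = kθ², so CV = 1/√k.
CV = SD/mean = 13/13.5 = 0.963, hence k = 1/CV² = 1.08.
Then θ = mean/k = 13.5/1.08 = 12.5.

k ≈ 1.08, θ ≈ 12.5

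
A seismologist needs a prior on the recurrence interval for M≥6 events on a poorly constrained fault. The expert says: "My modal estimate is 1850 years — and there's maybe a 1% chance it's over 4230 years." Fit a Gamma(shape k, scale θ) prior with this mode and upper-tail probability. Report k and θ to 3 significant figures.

k ≈ 7.99, θ ≈ 265

Gamma(k,θ) with k>1 has mode (k−1)θ, so θ = 1850/(k−1).
Need P(X < 4230) = 0.99 with θ tied to k this way. Start at k = 2, θ = 1850: P(X<4230) ≈ 0.666.
Too low — raise k to concentrate. Iterating converges to k ≈ 7.99.
Then θ = 1850/(7.99−1) ≈ 265.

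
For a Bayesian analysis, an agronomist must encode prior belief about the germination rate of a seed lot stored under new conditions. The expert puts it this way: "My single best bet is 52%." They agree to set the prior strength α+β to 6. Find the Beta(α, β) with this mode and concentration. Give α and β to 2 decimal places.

α = 3.08, β = 2.92

For α,β > 1 the Beta mode is (α−1)/(α+β−2). With α+β = 6, the mode is (α−1)/4.
Set (α−1)/4 = 0.52 → α = 1 + 0.52·4 = 3.08.
β = 6 − α = 2.92.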